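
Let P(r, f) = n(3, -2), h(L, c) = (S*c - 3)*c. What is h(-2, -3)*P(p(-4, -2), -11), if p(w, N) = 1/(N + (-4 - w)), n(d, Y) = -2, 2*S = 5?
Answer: -63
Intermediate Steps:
S = 5/2 (S = (½)*5 = 5/2 ≈ 2.5000)
p(w, N) = 1/(-4 + N - w)
h(L, c) = c*(-3 + 5*c/2) (h(L, c) = (5*c/2 - 3)*c = (-3 + 5*c/2)*c = c*(-3 + 5*c/2))
P(r, f) = -2
h(-2, -3)*P(p(-4, -2), -11) = ((½)*(-3)*(-6 + 5*(-3)))*(-2) = ((½)*(-3)*(-6 - 15))*(-2) = ((½)*(-3)*(-21))*(-2) = (63/2)*(-2) = -63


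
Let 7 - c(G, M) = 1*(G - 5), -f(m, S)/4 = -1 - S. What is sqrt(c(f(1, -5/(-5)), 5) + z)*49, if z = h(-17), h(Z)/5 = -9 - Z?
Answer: 98*sqrt(11) ≈ 325.03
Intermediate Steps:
h(Z) = -45 - 5*Z (h(Z) = 5*(-9 - Z) = -45 - 5*Z)
f(m, S) = 4 + 4*S (f(m, S) = -4*(-1 - S) = 4 + 4*S)
c(G, M) = 12 - G (c(G, M) = 7 - (G - 5) = 7 - (-5 + G) = 7 + (5 - G) = 12 - G)
z = 40 (z = -45 - 5*(-17) = -45 + 85 = 40)
sqrt(c(f(1, -5/(-5)), 5) + z)*49 = sqrt((12 - (4 + 4*(-5/(-5)))) + 40)*49 = sqrt((12 - (4 + 4*(-5*(-1/5)))) + 40)*49 = sqrt((12 - (4 + 4*1)) + 40)*49 = sqrt((12 - (4 + 4)) + 40)*49 = sqrt((12 - 1*8) + 40)*49 = sqrt((12 - 8) + 40)*49 = sqrt(4 + 40)*49 = sqrt(44)*49 = (2*sqrt(11))*49 = 98*sqrt(11)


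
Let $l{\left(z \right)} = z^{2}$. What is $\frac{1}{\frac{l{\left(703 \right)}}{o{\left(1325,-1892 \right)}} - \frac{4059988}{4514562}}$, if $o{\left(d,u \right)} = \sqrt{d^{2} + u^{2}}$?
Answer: $\frac{660749138205819858}{33634359010889961363001} + \frac{68058156020620077 \sqrt{5335289}}{33634359010889961363001} \approx 0.0046935$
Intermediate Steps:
$\frac{1}{\frac{l{\left(703 \right)}}{o{\left(1325,-1892 \right)}} - \frac{4059988}{4514562}} = \frac{1}{\frac{703^{2}}{\sqrt{1325^{2} + \left(-1892\right)^{2}}} - \frac{4059988}{4514562}} = \frac{1}{\frac{494209}{\sqrt{1755625 + 3579664}} - \frac{2029994}{2257281}} = \frac{1}{\frac{494209}{\sqrt{5335289}} - \frac{2029994}{2257281}} = \frac{1}{494209 \frac{\sqrt{5335289}}{5335289} - \frac{2029994}{2257281}} = \frac{1}{\frac{13357 \sqrt{5335289}}{144197} - \frac{2029994}{2257281}} = \frac{1}{- \frac{2029994}{2257281} + \frac{13357 \sqrt{5335289}}{144197}}$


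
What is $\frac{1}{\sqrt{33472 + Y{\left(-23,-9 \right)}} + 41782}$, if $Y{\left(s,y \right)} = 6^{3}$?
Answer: $\frac{20891}{872850918} - \frac{\sqrt{8422}}{872850918} \approx 2.3829 \cdot 10^{-5}$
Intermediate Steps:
$Y{\left(s,y \right)} = 216$
$\frac{1}{\sqrt{33472 + Y{\left(-23,-9 \right)}} + 41782} = \frac{1}{\sqrt{33472 + 216} + 41782} = \frac{1}{\sqrt{33688} + 41782} = \frac{1}{2 \sqrt{8422} + 41782} = \frac{1}{41782 + 2 \sqrt{8422}}$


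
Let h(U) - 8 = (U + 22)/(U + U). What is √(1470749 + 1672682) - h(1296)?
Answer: -11027/1296 + 31*√3271 ≈ 1764.5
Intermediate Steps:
h(U) = 8 + (22 + U)/(2*U) (h(U) = 8 + (U + 22)/(U + U) = 8 + (22 + U)/((2*U)) = 8 + (22 + U)*(1/(2*U)) = 8 + (22 + U)/(2*U))
√(1470749 + 1672682) - h(1296) = √(1470749 + 1672682) - (17/2 + 11/1296) = √3143431 - (17/2 + 11*(1/1296)) = 31*√3271 - (17/2 + 11/1296) = 31*√3271 - 1*11027/1296 = 31*√3271 - 11027/1296 = -11027/1296 + 31*√3271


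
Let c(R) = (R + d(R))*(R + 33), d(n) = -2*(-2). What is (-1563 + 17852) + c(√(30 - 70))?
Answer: 16381 + 74*I*√10 ≈ 16381.0 + 234.01*I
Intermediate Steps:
d(n) = 4
c(R) = (4 + R)*(33 + R) (c(R) = (R + 4)*(R + 33) = (4 + R)*(33 + R))
(-1563 + 17852) + c(√(30 - 70)) = (-1563 + 17852) + (132 + (√(30 - 70))² + 37*√(30 - 70)) = 16289 + (132 + (√(-40))² + 37*√(-40)) = 16289 + (132 + (2*I*√10)² + 37*(2*I*√10)) = 16289 + (132 - 40 + 74*I*√10) = 16289 + (92 + 74*I*√10) = 16381 + 74*I*√10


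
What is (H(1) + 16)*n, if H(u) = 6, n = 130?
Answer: 2860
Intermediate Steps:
(H(1) + 16)*n = (6 + 16)*130 = 22*130 = 2860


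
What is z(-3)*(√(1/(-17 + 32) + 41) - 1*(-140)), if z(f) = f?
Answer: -420 - 2*√2310/5 ≈ -439.23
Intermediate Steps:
z(-3)*(√(1/(-17 + 32) + 41) - 1*(-140)) = -3*(√(1/(-17 + 32) + 41) - 1*(-140)) = -3*(√(1/15 + 41) + 140) = -3*(√(616/15) + 140) = -3*(2*√2310/15 + 140) = -3*(140 + 2*√2310/15) = -420 - 2*√2310/5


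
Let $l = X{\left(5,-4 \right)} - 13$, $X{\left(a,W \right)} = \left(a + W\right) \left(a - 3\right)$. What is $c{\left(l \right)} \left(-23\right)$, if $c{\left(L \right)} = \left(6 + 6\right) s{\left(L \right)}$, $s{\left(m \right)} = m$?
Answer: $3036$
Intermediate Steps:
$X{\left(a,W \right)} = \left(-3 + a\right) \left(W + a\right)$ ($X{\left(a,W \right)} = \left(W + a\right) \left(-3 + a\right) = \left(-3 + a\right) \left(W + a\right)$)
$l = -11$ ($l = \left(5^{2} - -12 - 15 - 20\right) - 13 = \left(25 + 12 - 15 - 20\right) - 13 = 2 - 13 = -11$)
$c{\left(L \right)} = 12 L$ ($c{\left(L \right)} = \left(6 + 6\right) L = 12 L$)
$c{\left(l \right)} \left(-23\right) = 12 \left(-11\right) \left(-23\right) = \left(-132\right) \left(-23\right) = 3036$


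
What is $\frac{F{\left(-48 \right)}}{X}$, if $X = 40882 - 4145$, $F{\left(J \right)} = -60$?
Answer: $- \frac{60}{36737} \approx -0.0016332$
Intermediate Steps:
$X = 36737$
$\frac{F{\left(-48 \right)}}{X} = - \frac{60}{36737}$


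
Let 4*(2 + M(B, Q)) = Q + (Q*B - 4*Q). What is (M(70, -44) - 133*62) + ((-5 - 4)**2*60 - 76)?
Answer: -4201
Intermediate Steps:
M(B, Q) = -2 - 3*Q/4 + B*Q/4 (M(B, Q) = -2 + (Q + (Q*B - 4*Q))/4 = -2 + (Q + (B*Q - 4*Q))/4 = -2 + (Q + (-4*Q + B*Q))/4 = -2 + (-3*Q + B*Q)/4 = -2 + (-3*Q/4 + B*Q/4) = -2 - 3*Q/4 + B*Q/4)
(M(70, -44) - 133*62) + ((-5 - 4)**2*60 - 76) = ((-2 - 3/4*(-44) + (1/4)*70*(-44)) - 133*62) + ((-5 - 4)**2*60 - 76) = ((-2 + 33 - 770) - 8246) + ((-9)**2*60 - 76) = (-739 - 8246) + (81*60 - 76) = -8985 + (4860 - 76) = -8985 + 4784 = -4201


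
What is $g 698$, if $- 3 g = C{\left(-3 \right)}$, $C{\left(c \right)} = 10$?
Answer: $- \frac{6980}{3} \approx -2326.7$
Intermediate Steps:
$g = - \frac{10}{3}$ ($g = \left(- \frac{1}{3}\right) 10 = - \frac{10}{3} \approx -3.3333$)
$g 698 = \left(- \frac{10}{3}\right) 698 = - \frac{6980}{3}$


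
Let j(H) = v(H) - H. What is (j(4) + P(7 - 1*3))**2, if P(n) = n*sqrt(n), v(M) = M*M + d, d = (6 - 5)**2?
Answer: 441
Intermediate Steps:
d = 1 (d = 1**2 = 1)
v(M) = 1 + M**2 (v(M) = M*M + 1 = M**2 + 1 = 1 + M**2)
P(n) = n**(3/2)
j(H) = 1 + H**2 - H (j(H) = (1 + H**2) - H = 1 + H**2 - H)
(j(4) + P(7 - 1*3))**2 = ((1 + 4**2 - 1*4) + (7 - 1*3)**(3/2))**2 = ((1 + 16 - 4) + (7 - 3)**(3/2))**2 = (13 + 4**(3/2))**2 = (13 + 8)**2 = 21**2 = 441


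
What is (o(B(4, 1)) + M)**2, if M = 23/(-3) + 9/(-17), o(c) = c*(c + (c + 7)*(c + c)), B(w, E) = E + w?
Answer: 989542849/2601 ≈ 3.8045e+5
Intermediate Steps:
o(c) = c*(c + 2*c*(7 + c)) (o(c) = c*(c + (7 + c)*(2*c)) = c*(c + 2*c*(7 + c)))
M = -418/51 (M = 23*(-1/3) + 9*(-1/17) = -23/3 - 9/17 = -418/51 ≈ -8.1961)
(o(B(4, 1)) + M)**2 = ((1 + 4)**2*(15 + 2*(1 + 4)) - 418/51)**2 = (5**2*(15 + 2*5) - 418/51)**2 = (25*(15 + 10) - 418/51)**2 = (25*25 - 418/51)**2 = (625 - 418/51)**2 = (31457/51)**2 = 989542849/2601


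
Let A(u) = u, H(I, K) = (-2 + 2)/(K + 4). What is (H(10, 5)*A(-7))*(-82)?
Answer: 0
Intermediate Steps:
H(I, K) = 0 (H(I, K) = 0/(4 + K) = 0)
(H(10, 5)*A(-7))*(-82) = (0*(-7))*(-82) = 0*(-82) = 0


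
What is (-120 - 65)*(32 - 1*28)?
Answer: -740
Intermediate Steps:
(-120 - 65)*(32 - 1*28) = -185*(32 - 28) = -185*4 = -740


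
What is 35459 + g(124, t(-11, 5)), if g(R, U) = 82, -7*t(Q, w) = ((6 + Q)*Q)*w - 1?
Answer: 35541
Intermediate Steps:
t(Q, w) = ⅐ - Q*w*(6 + Q)/7 (t(Q, w) = -(((6 + Q)*Q)*w - 1)/7 = -((Q*(6 + Q))*w - 1)/7 = -(Q*w*(6 + Q) - 1)/7 = -(-1 + Q*w*(6 + Q))/7 = ⅐ - Q*w*(6 + Q)/7)
35459 + g(124, t(-11, 5)) = 35459 + 82 = 35541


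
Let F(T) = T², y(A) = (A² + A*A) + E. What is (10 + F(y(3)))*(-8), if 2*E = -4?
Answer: -2128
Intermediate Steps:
E = -2 (E = (½)*(-4) = -2)
y(A) = -2 + 2*A² (y(A) = (A² + A*A) - 2 = (A² + A²) - 2 = 2*A² - 2 = -2 + 2*A²)
(10 + F(y(3)))*(-8) = (10 + (-2 + 2*3²)²)*(-8) = (10 + (-2 + 2*9)²)*(-8) = (10 + (-2 + 18)²)*(-8) = (10 + 16²)*(-8) = (10 + 256)*(-8) = 266*(-8) = -2128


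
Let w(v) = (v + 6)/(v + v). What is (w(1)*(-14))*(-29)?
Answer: 1421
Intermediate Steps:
w(v) = (6 + v)/(2*v) (w(v) = (6 + v)/((2*v)) = (6 + v)*(1/(2*v)) = (6 + v)/(2*v))
(w(1)*(-14))*(-29) = (((½)*(6 + 1)/1)*(-14))*(-29) = (((½)*1*7)*(-14))*(-29) = ((7/2)*(-14))*(-29) = -49*(-29) = 1421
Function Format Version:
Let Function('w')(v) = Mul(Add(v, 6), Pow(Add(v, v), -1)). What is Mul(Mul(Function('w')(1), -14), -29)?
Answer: 1421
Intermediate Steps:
Function('w')(v) = Mul(Rational(1, 2), Pow(v, -1), Add(6, v)) (Function('w')(v) = Mul(Add(6, v), Pow(Mul(2, v), -1)) = Mul(Add(6, v), Mul(Rational(1, 2), Pow(v, -1))) = Mul(Rational(1, 2), Pow(v, -1), Add(6, v)))
Mul(Mul(Function('w')(1), -14), -29) = Mul(Mul(Mul(Rational(1, 2), Pow(1, -1), Add(6, 1)), -14), -29) = Mul(Mul(Mul(Rational(1, 2), 1, 7), -14), -29) = Mul(Mul(Rational(7, 2), -14), -29) = Mul(-49, -29) = 1421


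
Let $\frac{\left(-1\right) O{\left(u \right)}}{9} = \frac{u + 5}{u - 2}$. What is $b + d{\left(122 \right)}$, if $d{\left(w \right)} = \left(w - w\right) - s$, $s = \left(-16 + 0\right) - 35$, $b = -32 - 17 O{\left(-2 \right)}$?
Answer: $- \frac{383}{4} \approx -95.75$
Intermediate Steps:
$O{\left(u \right)} = - \frac{9 \left(5 + u\right)}{-2 + u}$ ($O{\left(u \right)} = - 9 \frac{u + 5}{u - 2} = - 9 \frac{5 + u}{-2 + u} = - \frac{9 \left(5 + u\right)}{-2 + u}$)
$b = - \frac{587}{4}$ ($b = -32 - 17 \frac{9 \left(-5 - -2\right)}{-2 - 2} = -32 - 17 \frac{9 \left(-5 + 2\right)}{-4} = -32 - 17 \cdot 9 \left(- \frac{1}{4}\right) \left(-3\right) = -32 - \frac{459}{4} = - \frac{587}{4} \approx -146.75$)
$s = -51$ ($s = -16 - 35 = -51$)
$d{\left(w \right)} = 51$ ($d{\left(w \right)} = \left(w - w\right) - -51 = 0 + 51 = 51$)
$b + d{\left(122 \right)} = - \frac{587}{4} + 51 = - \frac{383}{4}$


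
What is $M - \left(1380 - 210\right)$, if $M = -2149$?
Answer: $-3319$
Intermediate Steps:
$M - \left(1380 - 210\right) = -2149 - \left(1380 - 210\right) = -2149 - 1170 = -3319$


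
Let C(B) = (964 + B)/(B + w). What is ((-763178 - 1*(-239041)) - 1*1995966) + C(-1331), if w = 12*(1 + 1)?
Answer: -3293774254/1307 ≈ -2.5201e+6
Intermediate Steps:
w = 24 (w = 12*2 = 24)
C(B) = (964 + B)/(24 + B) (C(B) = (964 + B)/(B + 24) = (964 + B)/(24 + B))
((-763178 - 1*(-239041)) - 1*1995966) + C(-1331) = ((-763178 - 1*(-239041)) - 1*1995966) + (964 - 1331)/(24 - 1331) = ((-763178 + 239041) - 1995966) - 367/(-1307) = (-524137 - 1995966) - 1/1307*(-367) = -2520103 + 367/1307 = -3293774254/1307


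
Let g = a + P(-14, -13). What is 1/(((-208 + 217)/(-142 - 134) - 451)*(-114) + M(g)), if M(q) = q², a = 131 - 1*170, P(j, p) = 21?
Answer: 46/2380119 ≈ 1.9327e-5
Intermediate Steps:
a = -39 (a = 131 - 170 = -39)
g = -18 (g = -39 + 21 = -18)
1/(((-208 + 217)/(-142 - 134) - 451)*(-114) + M(g)) = 1/(((-208 + 217)/(-142 - 134) - 451)*(-114) + (-18)²) = 1/((9/(-276) - 451)*(-114) + 324) = 1/((9*(-1/276) - 451)*(-114) + 324) = 1/((-3/92 - 451)*(-114) + 324) = 1/(-41495/92*(-114) + 324) = 1/(2365215/46 + 324) = 1/(2380119/46) = 46/2380119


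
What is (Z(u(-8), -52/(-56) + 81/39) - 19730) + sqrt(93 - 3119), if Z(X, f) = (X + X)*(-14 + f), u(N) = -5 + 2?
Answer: -1789427/91 + I*sqrt(3026) ≈ -19664.0 + 55.009*I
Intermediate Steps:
u(N) = -3
Z(X, f) = 2*X*(-14 + f) (Z(X, f) = (2*X)*(-14 + f) = 2*X*(-14 + f))
(Z(u(-8), -52/(-56) + 81/39) - 19730) + sqrt(93 - 3119) = (2*(-3)*(-14 + (-52/(-56) + 81/39)) - 19730) + sqrt(93 - 3119) = (2*(-3)*(-14 + (-52*(-1/56) + 81*(1/39))) - 19730) + sqrt(-3026) = (2*(-3)*(-14 + (13/14 + 27/13)) - 19730) + I*sqrt(3026) = (2*(-3)*(-14 + 547/182) - 19730) + I*sqrt(3026) = (2*(-3)*(-2001/182) - 19730) + I*sqrt(3026) = (6003/91 - 19730) + I*sqrt(3026) = -1789427/91 + I*sqrt(3026)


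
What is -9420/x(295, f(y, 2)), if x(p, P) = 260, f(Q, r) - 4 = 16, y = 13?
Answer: -471/13 ≈ -36.231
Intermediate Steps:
f(Q, r) = 20 (f(Q, r) = 4 + 16 = 20)
-9420/x(295, f(y, 2)) = -9420/260 = -9420*1/260 = -471/13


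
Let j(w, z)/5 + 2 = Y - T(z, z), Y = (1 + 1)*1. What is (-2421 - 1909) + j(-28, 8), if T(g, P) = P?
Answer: -4370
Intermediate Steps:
Y = 2 (Y = 2*1 = 2)
j(w, z) = -5*z (j(w, z) = -10 + 5*(2 - z) = -10 + (10 - 5*z) = -5*z)
(-2421 - 1909) + j(-28, 8) = (-2421 - 1909) - 5*8 = -4330 - 40 = -4370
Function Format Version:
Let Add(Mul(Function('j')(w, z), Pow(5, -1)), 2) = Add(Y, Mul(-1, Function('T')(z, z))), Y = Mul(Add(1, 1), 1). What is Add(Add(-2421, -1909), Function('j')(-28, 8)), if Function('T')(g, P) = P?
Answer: -4370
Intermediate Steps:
Y = 2 (Y = Mul(2, 1) = 2)
Function('j')(w, z) = Mul(-5, z) (Function('j')(w, z) = Add(-10, Mul(5, Add(2, Mul(-1, z)))) = Add(-10, Add(10, Mul(-5, z))) = Mul(-5, z))
Add(Add(-2421, -1909), Function('j')(-28, 8)) = Add(Add(-2421, -1909), Mul(-5, 8)) = Add(-4330, -40) = -4370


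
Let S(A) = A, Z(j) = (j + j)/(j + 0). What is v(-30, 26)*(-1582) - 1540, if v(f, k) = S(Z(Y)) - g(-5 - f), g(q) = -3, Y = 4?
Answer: -9450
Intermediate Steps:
Z(j) = 2 (Z(j) = (2*j)/j = 2)
v(f, k) = 5 (v(f, k) = 2 - 1*(-3) = 2 + 3 = 5)
v(-30, 26)*(-1582) - 1540 = 5*(-1582) - 1540 = -7910 - 1540 = -9450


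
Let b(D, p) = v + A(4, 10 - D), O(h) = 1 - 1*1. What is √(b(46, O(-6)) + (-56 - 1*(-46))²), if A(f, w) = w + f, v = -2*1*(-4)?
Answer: 2*√19 ≈ 8.7178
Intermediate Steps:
v = 8 (v = -2*(-4) = 8)
O(h) = 0 (O(h) = 1 - 1 = 0)
A(f, w) = f + w
b(D, p) = 22 - D (b(D, p) = 8 + (4 + (10 - D)) = 8 + (14 - D) = 22 - D)
√(b(46, O(-6)) + (-56 - 1*(-46))²) = √((22 - 1*46) + (-56 - 1*(-46))²) = √((22 - 46) + (-56 + 46)²) = √(-24 + (-10)²) = √(-24 + 100) = √76 = 2*√19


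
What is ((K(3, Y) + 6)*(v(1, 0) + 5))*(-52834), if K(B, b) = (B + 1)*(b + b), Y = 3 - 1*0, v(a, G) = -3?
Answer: -3170040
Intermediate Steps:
Y = 3 (Y = 3 + 0 = 3)
K(B, b) = 2*b*(1 + B) (K(B, b) = (1 + B)*(2*b) = 2*b*(1 + B))
((K(3, Y) + 6)*(v(1, 0) + 5))*(-52834) = ((2*3*(1 + 3) + 6)*(-3 + 5))*(-52834) = ((2*3*4 + 6)*2)*(-52834) = ((24 + 6)*2)*(-52834) = (30*2)*(-52834) = 60*(-52834) = -3170040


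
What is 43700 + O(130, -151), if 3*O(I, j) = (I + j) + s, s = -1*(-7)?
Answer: 131086/3 ≈ 43695.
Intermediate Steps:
s = 7
O(I, j) = 7/3 + I/3 + j/3 (O(I, j) = ((I + j) + 7)/3 = (7 + I + j)/3 = 7/3 + I/3 + j/3)
43700 + O(130, -151) = 43700 + (7/3 + (⅓)*130 + (⅓)*(-151)) = 43700 + (7/3 + 130/3 - 151/3) = 43700 - 14/3 = 131086/3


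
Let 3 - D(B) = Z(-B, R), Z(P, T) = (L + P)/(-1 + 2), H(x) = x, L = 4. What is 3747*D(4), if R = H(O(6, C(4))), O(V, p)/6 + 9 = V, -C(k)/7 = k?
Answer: 11241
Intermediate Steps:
C(k) = -7*k
O(V, p) = -54 + 6*V
R = -18 (R = -54 + 6*6 = -54 + 36 = -18)
Z(P, T) = 4 + P (Z(P, T) = (4 + P)/(-1 + 2) = (4 + P)/1 = (4 + P)*1 = 4 + P)
D(B) = -1 + B (D(B) = 3 - (4 - B) = 3 + (-4 + B) = -1 + B)
3747*D(4) = 3747*(-1 + 4) = 3747*3 = 11241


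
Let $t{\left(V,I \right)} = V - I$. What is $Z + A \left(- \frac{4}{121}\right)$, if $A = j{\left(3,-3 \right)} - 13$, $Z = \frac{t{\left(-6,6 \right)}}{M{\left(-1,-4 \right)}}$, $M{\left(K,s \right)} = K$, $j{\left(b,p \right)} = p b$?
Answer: $\frac{140}{11} \approx 12.727$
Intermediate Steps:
$j{\left(b,p \right)} = b p$
$Z = 12$ ($Z = \frac{-6 - 6}{-1} = \left(-6 - 6\right) \left(-1\right) = \left(-12\right) \left(-1\right) = 12$)
$A = -22$ ($A = 3 \left(-3\right) - 13 = -9 - 13 = -22$)
$Z + A \left(- \frac{4}{121}\right) = 12 - 22 \left(- \frac{4}{121}\right) = 12 - 22 \left(\left(-4\right) \frac{1}{121}\right) = 12 - - \frac{8}{11} = 12 + \frac{8}{11} = \frac{140}{11}$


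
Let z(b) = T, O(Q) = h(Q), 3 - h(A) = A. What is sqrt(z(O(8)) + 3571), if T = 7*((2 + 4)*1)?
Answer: sqrt(3613) ≈ 60.108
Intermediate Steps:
h(A) = 3 - A
O(Q) = 3 - Q
T = 42 (T = 7*(6*1) = 7*6 = 42)
z(b) = 42
sqrt(z(O(8)) + 3571) = sqrt(42 + 3571) = sqrt(3613)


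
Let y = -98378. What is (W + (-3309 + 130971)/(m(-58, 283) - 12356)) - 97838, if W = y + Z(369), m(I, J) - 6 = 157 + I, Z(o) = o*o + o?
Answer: -731340848/12251 ≈ -59696.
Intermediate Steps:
Z(o) = o + o² (Z(o) = o² + o = o + o²)
m(I, J) = 163 + I (m(I, J) = 6 + (157 + I) = 163 + I)
W = 38152 (W = -98378 + 369*(1 + 369) = -98378 + 369*370 = -98378 + 136530 = 38152)
(W + (-3309 + 130971)/(m(-58, 283) - 12356)) - 97838 = (38152 + (-3309 + 130971)/((163 - 58) - 12356)) - 97838 = (38152 + 127662/(105 - 12356)) - 97838 = (38152 + 127662/(-12251)) - 97838 = (38152 + 127662*(-1/12251)) - 97838 = (38152 - 127662/12251) - 97838 = 467272490/12251 - 97838 = -731340848/12251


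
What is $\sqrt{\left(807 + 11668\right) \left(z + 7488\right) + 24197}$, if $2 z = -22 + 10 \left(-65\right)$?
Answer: $\sqrt{89245397} \approx 9447.0$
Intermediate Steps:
$z = -336$ ($z = \frac{-22 + 10 \left(-65\right)}{2} = \frac{-22 - 650}{2} = \frac{1}{2} \left(-672\right) = -336$)
$\sqrt{\left(807 + 11668\right) \left(z + 7488\right) + 24197} = \sqrt{\left(807 + 11668\right) \left(-336 + 7488\right) + 24197} = \sqrt{12475 \cdot 7152 + 24197} = \sqrt{89221200 + 24197} = \sqrt{89245397}$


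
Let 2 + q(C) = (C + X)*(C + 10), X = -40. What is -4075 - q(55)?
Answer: -5048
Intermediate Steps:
q(C) = -2 + (-40 + C)*(10 + C) (q(C) = -2 + (C - 40)*(C + 10) = -2 + (-40 + C)*(10 + C))
-4075 - q(55) = -4075 - (-402 + 55² - 30*55) = -4075 - (-402 + 3025 - 1650) = -4075 - 1*973 = -4075 - 973 = -5048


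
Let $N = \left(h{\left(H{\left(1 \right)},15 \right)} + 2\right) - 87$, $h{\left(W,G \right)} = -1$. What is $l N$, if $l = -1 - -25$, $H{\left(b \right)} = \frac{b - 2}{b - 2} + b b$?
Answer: $-2064$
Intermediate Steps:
$H{\left(b \right)} = 1 + b^{2}$ ($H{\left(b \right)} = \frac{-2 + b}{-2 + b} + b^{2} = 1 + b^{2}$)
$l = 24$ ($l = -1 + 25 = 24$)
$N = -86$ ($N = \left(-1 + 2\right) - 87 = 1 - 87 = -86$)
$l N = 24 \left(-86\right) = -2064$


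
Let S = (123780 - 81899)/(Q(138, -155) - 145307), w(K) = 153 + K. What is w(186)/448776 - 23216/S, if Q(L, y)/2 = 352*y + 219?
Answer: 882085482013961/6265062552 ≈ 1.4079e+5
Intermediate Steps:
Q(L, y) = 438 + 704*y (Q(L, y) = 2*(352*y + 219) = 2*(219 + 352*y) = 438 + 704*y)
S = -41881/253989 (S = (123780 - 81899)/((438 + 704*(-155)) - 145307) = 41881/((438 - 109120) - 145307) = 41881/(-108682 - 145307) = 41881/(-253989) = 41881*(-1/253989) = -41881/253989 ≈ -0.16489)
w(186)/448776 - 23216/S = (153 + 186)/448776 - 23216/(-41881/253989) = 339*(1/448776) - 23216*(-253989/41881) = 113/149592 + 5896608624/41881 = 882085482013961/6265062552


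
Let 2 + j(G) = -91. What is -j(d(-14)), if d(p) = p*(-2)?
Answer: 93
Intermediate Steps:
d(p) = -2*p
j(G) = -93 (j(G) = -2 - 91 = -93)
-j(d(-14)) = -1*(-93) = 93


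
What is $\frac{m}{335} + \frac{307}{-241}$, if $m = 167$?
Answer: $- \frac{62598}{80735} \approx -0.77535$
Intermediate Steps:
$\frac{m}{335} + \frac{307}{-241} = \frac{167}{335} + \frac{307}{-241} = 167 \cdot \frac{1}{335} + 307 \left(- \frac{1}{241}\right) = \frac{167}{335} - \frac{307}{241} = - \frac{62598}{80735}$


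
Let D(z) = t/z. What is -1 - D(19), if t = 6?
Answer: -25/19 ≈ -1.3158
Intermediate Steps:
D(z) = 6/z
-1 - D(19) = -1 - 6/19 = -25/19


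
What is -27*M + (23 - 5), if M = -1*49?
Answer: 1341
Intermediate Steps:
M = -49
-27*M + (23 - 5) = -27*(-49) + (23 - 5) = 1323 + 18 = 1341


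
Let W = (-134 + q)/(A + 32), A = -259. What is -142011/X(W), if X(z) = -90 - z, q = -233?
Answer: 32236497/20797 ≈ 1550.1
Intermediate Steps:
W = 367/227 (W = (-134 - 233)/(-259 + 32) = -367/(-227) = -367*(-1/227) = 367/227 ≈ 1.6167)
-142011/X(W) = -142011/(-90 - 1*367/227) = -142011/(-90 - 367/227) = -142011/(-20797/227) = -142011*(-227/20797) = 32236497/20797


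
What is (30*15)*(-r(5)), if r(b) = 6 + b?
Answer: -4950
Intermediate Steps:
(30*15)*(-r(5)) = (30*15)*(-(6 + 5)) = 450*(-1*11) = 450*(-11) = -4950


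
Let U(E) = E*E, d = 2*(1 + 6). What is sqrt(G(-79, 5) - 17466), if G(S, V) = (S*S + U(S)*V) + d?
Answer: sqrt(19994) ≈ 141.40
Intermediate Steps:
d = 14 (d = 2*7 = 14)
U(E) = E**2
G(S, V) = 14 + S**2 + V*S**2 (G(S, V) = (S*S + S**2*V) + 14 = (S**2 + V*S**2) + 14 = 14 + S**2 + V*S**2)
sqrt(G(-79, 5) - 17466) = sqrt((14 + (-79)**2 + 5*(-79)**2) - 17466) = sqrt((14 + 6241 + 5*6241) - 17466) = sqrt((14 + 6241 + 31205) - 17466) = sqrt(37460 - 17466) = sqrt(19994)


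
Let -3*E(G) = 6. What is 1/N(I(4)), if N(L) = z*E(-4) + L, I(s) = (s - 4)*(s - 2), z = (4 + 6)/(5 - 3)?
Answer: -1/10 ≈ -0.10000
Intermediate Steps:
E(G) = -2 (E(G) = -1/3*6 = -2)
z = 5 (z = 10/2 = 10*(1/2) = 5)
I(s) = (-4 + s)*(-2 + s)
N(L) = -10 + L (N(L) = 5*(-2) + L = -10 + L)
1/N(I(4)) = 1/(-10 + (8 + 4**2 - 6*4)) = 1/(-10 + (8 + 16 - 24)) = 1/(-10 + 0) = 1/(-10) = -1/10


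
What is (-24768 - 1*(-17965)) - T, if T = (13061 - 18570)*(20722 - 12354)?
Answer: 46092509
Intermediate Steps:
T = -46099312 (T = -5509*8368 = -46099312)
(-24768 - 1*(-17965)) - T = (-24768 - 1*(-17965)) - 1*(-46099312) = (-24768 + 17965) + 46099312 = -6803 + 46099312 = 46092509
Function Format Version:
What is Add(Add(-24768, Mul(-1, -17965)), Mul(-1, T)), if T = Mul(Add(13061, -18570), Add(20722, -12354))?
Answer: 46092509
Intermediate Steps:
T = -46099312 (T = Mul(-5509, 8368) = -46099312)
Add(Add(-24768, Mul(-1, -17965)), Mul(-1, T)) = Add(Add(-24768, Mul(-1, -17965)), Mul(-1, -46099312)) = Add(Add(-24768, 17965), 46099312) = Add(-6803, 46099312) = 46092509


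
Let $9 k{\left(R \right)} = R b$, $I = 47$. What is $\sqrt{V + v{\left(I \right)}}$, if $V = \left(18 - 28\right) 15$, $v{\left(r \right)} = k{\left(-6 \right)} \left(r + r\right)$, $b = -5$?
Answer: $\frac{7 \sqrt{30}}{3} \approx 12.78$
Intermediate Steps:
$k{\left(R \right)} = - \frac{5 R}{9}$ ($k{\left(R \right)} = \frac{R \left(-5\right)}{9} = \frac{\left(-5\right) R}{9} = - \frac{5 R}{9}$)
$v{\left(r \right)} = \frac{20 r}{3}$ ($v{\left(r \right)} = \left(- \frac{5}{9}\right) \left(-6\right) \left(r + r\right) = \frac{10 \cdot 2 r}{3} = \frac{20 r}{3}$)
$V = -150$ ($V = \left(-10\right) 15 = -150$)
$\sqrt{V + v{\left(I \right)}} = \sqrt{-150 + \frac{20}{3} \cdot 47} = \sqrt{-150 + \frac{940}{3}} = \sqrt{\frac{490}{3}} = \frac{7 \sqrt{30}}{3}$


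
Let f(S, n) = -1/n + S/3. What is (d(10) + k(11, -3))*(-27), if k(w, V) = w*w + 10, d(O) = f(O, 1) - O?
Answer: -3330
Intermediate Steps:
f(S, n) = -1/n + S/3 (f(S, n) = -1/n + S*(1/3) = -1/n + S/3)
d(O) = -1 - 2*O/3 (d(O) = (-1/1 + O/3) - O = (-1*1 + O/3) - O = (-1 + O/3) - O = -1 - 2*O/3)
k(w, V) = 10 + w**2 (k(w, V) = w**2 + 10 = 10 + w**2)
(d(10) + k(11, -3))*(-27) = ((-1 - 2/3*10) + (10 + 11**2))*(-27) = ((-1 - 20/3) + (10 + 121))*(-27) = (-23/3 + 131)*(-27) = (370/3)*(-27) = -3330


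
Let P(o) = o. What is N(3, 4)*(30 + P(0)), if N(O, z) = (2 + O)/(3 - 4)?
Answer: -150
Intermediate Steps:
N(O, z) = -2 - O (N(O, z) = (2 + O)/(-1) = (2 + O)*(-1) = -2 - O)
N(3, 4)*(30 + P(0)) = (-2 - 1*3)*(30 + 0) = (-2 - 3)*30 = -5*30 = -150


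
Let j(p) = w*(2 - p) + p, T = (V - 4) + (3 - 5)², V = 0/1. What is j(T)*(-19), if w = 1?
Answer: -38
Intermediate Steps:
V = 0 (V = 0*1 = 0)
T = 0 (T = (0 - 4) + (3 - 5)² = -4 + (-2)² = -4 + 4 = 0)
j(p) = 2 (j(p) = 1*(2 - p) + p = (2 - p) + p = 2)
j(T)*(-19) = 2*(-19) = -38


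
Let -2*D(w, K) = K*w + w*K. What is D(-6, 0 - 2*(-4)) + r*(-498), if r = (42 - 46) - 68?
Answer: 35904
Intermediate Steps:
D(w, K) = -K*w (D(w, K) = -(K*w + w*K)/2 = -(K*w + K*w)/2 = -K*w)
r = -72 (r = -4 - 68 = -72)
D(-6, 0 - 2*(-4)) + r*(-498) = -1*(0 - 2*(-4))*(-6) - 72*(-498) = -1*(0 + 8)*(-6) + 35856 = -1*8*(-6) + 35856 = 48 + 35856 = 35904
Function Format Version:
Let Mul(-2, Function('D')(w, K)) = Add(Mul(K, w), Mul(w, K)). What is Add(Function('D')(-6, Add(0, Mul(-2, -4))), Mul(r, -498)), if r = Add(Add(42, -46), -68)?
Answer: 35904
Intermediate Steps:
Function('D')(w, K) = Mul(-1, K, w) (Function('D')(w, K) = Mul(Rational(-1, 2), Add(Mul(K, w), Mul(w, K))) = Mul(Rational(-1, 2), Add(Mul(K, w), Mul(K, w))) = Mul(Rational(-1, 2), Mul(2, K, w)) = Mul(-1, K, w))
r = -72 (r = Add(-4, -68) = -72)
Add(Function('D')(-6, Add(0, Mul(-2, -4))), Mul(r, -498)) = Add(Mul(-1, Add(0, Mul(-2, -4)), -6), Mul(-72, -498)) = Add(Mul(-1, Add(0, 8), -6), 35856) = Add(Mul(-1, 8, -6), 35856) = Add(48, 35856) = 35904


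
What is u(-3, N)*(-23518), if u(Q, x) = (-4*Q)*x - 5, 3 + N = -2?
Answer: 1528670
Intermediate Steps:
N = -5 (N = -3 - 2 = -5)
u(Q, x) = -5 - 4*Q*x (u(Q, x) = -4*Q*x - 5 = -5 - 4*Q*x)
u(-3, N)*(-23518) = (-5 - 4*(-3)*(-5))*(-23518) = (-5 - 60)*(-23518) = -65*(-23518) = 1528670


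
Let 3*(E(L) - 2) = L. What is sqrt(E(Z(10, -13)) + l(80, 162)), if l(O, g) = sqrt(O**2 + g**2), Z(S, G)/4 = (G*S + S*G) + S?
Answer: sqrt(-2982 + 18*sqrt(8161))/3 ≈ 12.274*I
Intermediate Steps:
Z(S, G) = 4*S + 8*G*S (Z(S, G) = 4*((G*S + S*G) + S) = 4*((G*S + G*S) + S) = 4*(2*G*S + S) = 4*(S + 2*G*S) = 4*S + 8*G*S)
E(L) = 2 + L/3
sqrt(E(Z(10, -13)) + l(80, 162)) = sqrt((2 + (4*10*(1 + 2*(-13)))/3) + sqrt(80**2 + 162**2)) = sqrt((2 + (4*10*(1 - 26))/3) + sqrt(6400 + 26244)) = sqrt((2 + (4*10*(-25))/3) + sqrt(32644)) = sqrt((2 + (1/3)*(-1000)) + 2*sqrt(8161)) = sqrt((2 - 1000/3) + 2*sqrt(8161)) = sqrt(-994/3 + 2*sqrt(8161))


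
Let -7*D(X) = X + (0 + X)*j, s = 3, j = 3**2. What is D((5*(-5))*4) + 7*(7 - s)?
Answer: 1196/7 ≈ 170.86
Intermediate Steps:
j = 9
D(X) = -10*X/7 (D(X) = -(X + (0 + X)*9)/7 = -(X + X*9)/7 = -(X + 9*X)/7 = -10*X/7)
D((5*(-5))*4) + 7*(7 - s) = -10*5*(-5)*4/7 + 7*(7 - 1*3) = -(-250)*4/7 + 7*(7 - 3) = -10/7*(-100) + 7*4 = 1000/7 + 28 = 1196/7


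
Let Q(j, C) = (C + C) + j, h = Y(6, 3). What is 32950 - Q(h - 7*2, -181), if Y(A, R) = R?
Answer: 33323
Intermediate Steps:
h = 3
Q(j, C) = j + 2*C (Q(j, C) = 2*C + j = j + 2*C)
32950 - Q(h - 7*2, -181) = 32950 - ((3 - 7*2) + 2*(-181)) = 32950 - ((3 - 14) - 362) = 32950 - (-11 - 362) = 32950 - 1*(-373) = 32950 + 373 = 33323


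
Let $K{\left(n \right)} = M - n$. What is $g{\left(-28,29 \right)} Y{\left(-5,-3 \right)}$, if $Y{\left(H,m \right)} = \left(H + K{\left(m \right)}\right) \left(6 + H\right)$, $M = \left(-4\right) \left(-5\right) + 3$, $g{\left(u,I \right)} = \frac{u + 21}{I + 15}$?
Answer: $- \frac{147}{44} \approx -3.3409$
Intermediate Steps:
$g{\left(u,I \right)} = \frac{21 + u}{15 + I}$
$M = 23$ ($M = 20 + 3 = 23$)
$K{\left(n \right)} = 23 - n$
$Y{\left(H,m \right)} = \left(6 + H\right) \left(23 + H - m\right)$ ($Y{\left(H,m \right)} = \left(H - \left(-23 + m\right)\right) \left(6 + H\right) = \left(23 + H - m\right) \left(6 + H\right) = \left(6 + H\right) \left(23 + H - m\right)$)
$g{\left(-28,29 \right)} Y{\left(-5,-3 \right)} = \frac{21 - 28}{15 + 29} \left(138 + \left(-5\right)^{2} - -18 + 29 \left(-5\right) - \left(-5\right) \left(-3\right)\right) = \frac{1}{44} \left(-7\right) \left(138 + 25 + 18 - 145 - 15\right) = \frac{1}{44} \left(-7\right) 21 = \left(- \frac{7}{44}\right) 21 = - \frac{147}{44}$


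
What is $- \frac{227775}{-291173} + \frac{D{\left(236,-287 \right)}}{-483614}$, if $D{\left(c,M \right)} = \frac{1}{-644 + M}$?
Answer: $\frac{102554471800523}{131099080815682} \approx 0.78227$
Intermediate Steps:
$- \frac{227775}{-291173} + \frac{D{\left(236,-287 \right)}}{-483614} = - \frac{227775}{-291173} + \frac{1}{\left(-644 - 287\right) \left(-483614\right)} = \left(-227775\right) \left(- \frac{1}{291173}\right) + \frac{1}{-931} \left(- \frac{1}{483614}\right) = \frac{227775}{291173} - - \frac{1}{450244634} = \frac{227775}{291173} + \frac{1}{450244634} = \frac{102554471800523}{131099080815682}$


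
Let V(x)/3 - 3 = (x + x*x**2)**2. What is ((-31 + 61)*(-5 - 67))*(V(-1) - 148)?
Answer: 274320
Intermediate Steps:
V(x) = 9 + 3*(x + x**3)**2 (V(x) = 9 + 3*(x + x*x**2)**2 = 9 + 3*(x + x**3)**2)
((-31 + 61)*(-5 - 67))*(V(-1) - 148) = ((-31 + 61)*(-5 - 67))*((9 + 3*(-1)**2*(1 + (-1)**2)**2) - 148) = (30*(-72))*((9 + 3*1*(1 + 1)**2) - 148) = -2160*((9 + 3*1*2**2) - 148) = -2160*((9 + 3*1*4) - 148) = -2160*((9 + 12) - 148) = -2160*(21 - 148) = -2160*(-127) = 274320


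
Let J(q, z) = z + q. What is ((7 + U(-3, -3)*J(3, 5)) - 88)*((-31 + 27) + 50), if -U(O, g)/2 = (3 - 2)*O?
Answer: -1518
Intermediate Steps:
J(q, z) = q + z
U(O, g) = -2*O (U(O, g) = -2*(3 - 2)*O = -2*O)
((7 + U(-3, -3)*J(3, 5)) - 88)*((-31 + 27) + 50) = ((7 + (-2*(-3))*(3 + 5)) - 88)*((-31 + 27) + 50) = ((7 + 6*8) - 88)*(-4 + 50) = ((7 + 48) - 88)*46 = (55 - 88)*46 = -33*46 = -1518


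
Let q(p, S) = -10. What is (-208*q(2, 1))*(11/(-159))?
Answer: -22880/159 ≈ -143.90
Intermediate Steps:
(-208*q(2, 1))*(11/(-159)) = (-208*(-10))*(11/(-159)) = 2080*(11*(-1/159)) = 2080*(-11/159) = -22880/159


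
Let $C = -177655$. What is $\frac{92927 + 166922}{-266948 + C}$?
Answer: $- \frac{259849}{444603} \approx -0.58445$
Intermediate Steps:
$\frac{92927 + 166922}{-266948 + C} = \frac{92927 + 166922}{-266948 - 177655} = \frac{259849}{-444603} = 259849 \left(- \frac{1}{444603}\right) = - \frac{259849}{444603}$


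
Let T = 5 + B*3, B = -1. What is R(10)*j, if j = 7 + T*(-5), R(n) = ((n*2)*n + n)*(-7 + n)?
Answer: -1890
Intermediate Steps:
T = 2 (T = 5 - 1*3 = 5 - 3 = 2)
R(n) = (-7 + n)*(n + 2*n²) (R(n) = ((2*n)*n + n)*(-7 + n) = (2*n² + n)*(-7 + n) = (n + 2*n²)*(-7 + n) = (-7 + n)*(n + 2*n²))
j = -3 (j = 7 + 2*(-5) = 7 - 10 = -3)
R(10)*j = (10*(-7 - 13*10 + 2*10²))*(-3) = (10*(-7 - 130 + 2*100))*(-3) = (10*(-7 - 130 + 200))*(-3) = (10*63)*(-3) = 630*(-3) = -1890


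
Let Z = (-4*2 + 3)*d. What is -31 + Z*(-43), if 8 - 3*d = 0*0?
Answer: 1627/3 ≈ 542.33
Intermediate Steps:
d = 8/3 (d = 8/3 - 0*0 = 8/3 - 1/3*0 = 8/3 + 0 = 8/3 ≈ 2.6667)
Z = -40/3 (Z = (-4*2 + 3)*(8/3) = (-8 + 3)*(8/3) = -5*8/3 = -40/3 ≈ -13.333)
-31 + Z*(-43) = -31 - 40/3*(-43) = -31 + 1720/3 = 1627/3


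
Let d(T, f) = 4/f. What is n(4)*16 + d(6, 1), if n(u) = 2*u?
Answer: 132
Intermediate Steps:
n(4)*16 + d(6, 1) = (2*4)*16 + 4/1 = 8*16 + 4*1 = 128 + 4 = 132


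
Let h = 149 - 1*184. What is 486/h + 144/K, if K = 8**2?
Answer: -1629/140 ≈ -11.636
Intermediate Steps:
K = 64
h = -35 (h = 149 - 184 = -35)
486/h + 144/K = 486/(-35) + 144/64 = 486*(-1/35) + 144*(1/64) = -486/35 + 9/4 = -1629/140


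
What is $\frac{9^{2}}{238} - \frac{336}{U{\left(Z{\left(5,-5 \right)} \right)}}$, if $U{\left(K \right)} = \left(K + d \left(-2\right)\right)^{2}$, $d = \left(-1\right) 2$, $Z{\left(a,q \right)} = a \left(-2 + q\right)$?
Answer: $- \frac{2127}{228718} \approx -0.0092997$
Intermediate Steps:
$d = -2$
$U{\left(K \right)} = \left(4 + K\right)^{2}$ ($U{\left(K \right)} = \left(K - -4\right)^{2} = \left(K + 4\right)^{2} = \left(4 + K\right)^{2}$)
$\frac{9^{2}}{238} - \frac{336}{U{\left(Z{\left(5,-5 \right)} \right)}} = \frac{9^{2}}{238} - \frac{336}{\left(4 + 5 \left(-2 - 5\right)\right)^{2}} = 81 \cdot \frac{1}{238} - \frac{336}{\left(4 + 5 \left(-7\right)\right)^{2}} = \frac{81}{238} - \frac{336}{\left(4 - 35\right)^{2}} = \frac{81}{238} - \frac{336}{\left(-31\right)^{2}} = \frac{81}{238} - \frac{336}{961} = - \frac{2127}{228718}$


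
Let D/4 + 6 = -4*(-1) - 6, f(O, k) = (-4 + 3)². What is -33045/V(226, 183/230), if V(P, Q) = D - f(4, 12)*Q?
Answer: 7600350/7543 ≈ 1007.6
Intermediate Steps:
f(O, k) = 1 (f(O, k) = (-1)² = 1)
D = -32 (D = -24 + 4*(-4*(-1) - 6) = -24 + 4*(4 - 6) = -24 + 4*(-2) = -24 - 8 = -32)
V(P, Q) = -32 - Q
-33045/V(226, 183/230) = -33045/(-32 - 183/230) = -33045/(-7543/230) = -33045*(-230/7543) = 7600350/7543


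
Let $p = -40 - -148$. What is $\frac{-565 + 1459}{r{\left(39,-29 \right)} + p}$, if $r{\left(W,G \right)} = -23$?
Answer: $\frac{894}{85} \approx 10.518$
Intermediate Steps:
$p = 108$ ($p = -40 + 148 = 108$)
$\frac{-565 + 1459}{r{\left(39,-29 \right)} + p} = \frac{-565 + 1459}{-23 + 108} = \frac{894}{85}$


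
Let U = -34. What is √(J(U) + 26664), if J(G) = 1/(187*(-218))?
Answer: √44312015141218/40766 ≈ 163.29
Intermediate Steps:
J(G) = -1/40766 (J(G) = (1/187)*(-1/218) = -1/40766)
√(J(U) + 26664) = √(-1/40766 + 26664) = √(1086984623/40766) = √44312015141218/40766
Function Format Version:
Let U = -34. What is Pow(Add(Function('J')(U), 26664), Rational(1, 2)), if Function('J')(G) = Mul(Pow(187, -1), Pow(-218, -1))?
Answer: Mul(Rational(1, 40766), Pow(44312015141218, Rational(1, 2))) ≈ 163.29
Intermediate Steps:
Function('J')(G) = Rational(-1, 40766) (Function('J')(G) = Mul(Rational(1, 187), Rational(-1, 218)) = Rational(-1, 40766))
Pow(Add(Function('J')(U), 26664), Rational(1, 2)) = Pow(Add(Rational(-1, 40766), 26664), Rational(1, 2)) = Pow(Rational(1086984623, 40766), Rational(1, 2)) = Mul(Rational(1, 40766), Pow(44312015141218, Rational(1, 2)))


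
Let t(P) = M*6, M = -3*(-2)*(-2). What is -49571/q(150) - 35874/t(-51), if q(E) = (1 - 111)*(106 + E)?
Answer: 14080291/28160 ≈ 500.01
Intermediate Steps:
q(E) = -11660 - 110*E (q(E) = -110*(106 + E) = -11660 - 110*E)
M = -12 (M = 6*(-2) = -12)
t(P) = -72 (t(P) = -12*6 = -72)
-49571/q(150) - 35874/t(-51) = -49571/(-11660 - 110*150) - 35874/(-72) = -49571/(-11660 - 16500) - 35874*(-1/72) = -49571/(-28160) + 1993/4 = -49571*(-1/28160) + 1993/4 = 49571/28160 + 1993/4 = 14080291/28160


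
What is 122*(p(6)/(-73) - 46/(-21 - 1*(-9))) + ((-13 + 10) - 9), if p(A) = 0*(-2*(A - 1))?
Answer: 1367/3 ≈ 455.67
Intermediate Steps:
p(A) = 0 (p(A) = 0*(-2*(-1 + A)) = 0*(2 - 2*A) = 0)
122*(p(6)/(-73) - 46/(-21 - 1*(-9))) + ((-13 + 10) - 9) = 122*(0/(-73) - 46/(-21 - 1*(-9))) + ((-13 + 10) - 9) = 122*(0*(-1/73) - 46/(-21 + 9)) + (-3 - 9) = 122*(0 - 46/(-12)) - 12 = 122*(0 - 46*(-1/12)) - 12 = 122*(0 + 23/6) - 12 = 122*(23/6) - 12 = 1403/3 - 12 = 1367/3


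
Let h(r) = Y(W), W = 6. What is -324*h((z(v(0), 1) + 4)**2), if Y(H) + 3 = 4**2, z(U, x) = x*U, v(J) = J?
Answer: -4212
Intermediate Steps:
z(U, x) = U*x
Y(H) = 13 (Y(H) = -3 + 4**2 = -3 + 16 = 13)
h(r) = 13
-324*h((z(v(0), 1) + 4)**2) = -324*13 = -4212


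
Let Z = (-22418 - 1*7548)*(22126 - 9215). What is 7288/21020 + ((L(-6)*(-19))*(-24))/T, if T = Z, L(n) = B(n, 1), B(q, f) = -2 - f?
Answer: 352461319106/1016556170815 ≈ 0.34672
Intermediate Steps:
L(n) = -3 (L(n) = -2 - 1*1 = -2 - 1 = -3)
Z = -386891026 (Z = (-22418 - 7548)*12911 = -29966*12911 = -386891026)
T = -386891026
7288/21020 + ((L(-6)*(-19))*(-24))/T = 7288/21020 + (-3*(-19)*(-24))/(-386891026) = 7288*(1/21020) + (57*(-24))*(-1/386891026) = 1822/5255 - 1368*(-1/386891026) = 1822/5255 + 684/193445513 = 352461319106/1016556170815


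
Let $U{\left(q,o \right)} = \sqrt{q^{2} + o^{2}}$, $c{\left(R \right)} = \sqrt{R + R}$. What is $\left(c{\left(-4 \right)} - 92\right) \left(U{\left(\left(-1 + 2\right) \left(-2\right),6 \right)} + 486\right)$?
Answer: $- 4 \left(46 - i \sqrt{2}\right) \left(243 + \sqrt{10}\right) \approx -45294.0 + 1392.5 i$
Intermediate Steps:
$c{\left(R \right)} = \sqrt{2} \sqrt{R}$ ($c{\left(R \right)} = \sqrt{2 R} = \sqrt{2} \sqrt{R}$)
$U{\left(q,o \right)} = \sqrt{o^{2} + q^{2}}$
$\left(c{\left(-4 \right)} - 92\right) \left(U{\left(\left(-1 + 2\right) \left(-2\right),6 \right)} + 486\right) = \left(\sqrt{2} \sqrt{-4} - 92\right) \left(\sqrt{6^{2} + \left(\left(-1 + 2\right) \left(-2\right)\right)^{2}} + 486\right) = \left(\sqrt{2} \cdot 2 i - 92\right) \left(\sqrt{36 + \left(1 \left(-2\right)\right)^{2}} + 486\right) = \left(2 i \sqrt{2} - 92\right) \left(\sqrt{36 + \left(-2\right)^{2}} + 486\right) = \left(-92 + 2 i \sqrt{2}\right) \left(\sqrt{36 + 4} + 486\right) = \left(-92 + 2 i \sqrt{2}\right) \left(\sqrt{40} + 486\right) = \left(-92 + 2 i \sqrt{2}\right) \left(2 \sqrt{10} + 486\right) = \left(-92 + 2 i \sqrt{2}\right) \left(486 + 2 \sqrt{10}\right)$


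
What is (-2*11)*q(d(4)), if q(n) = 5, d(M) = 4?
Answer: -110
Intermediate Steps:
(-2*11)*q(d(4)) = -2*11*5 = -22*5 = -110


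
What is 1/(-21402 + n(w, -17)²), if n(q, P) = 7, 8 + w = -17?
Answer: -1/21353 ≈ -4.6832e-5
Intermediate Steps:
w = -25 (w = -8 - 17 = -25)
1/(-21402 + n(w, -17)²) = 1/(-21402 + 7²) = 1/(-21402 + 49) = 1/(-21353) = -1/21353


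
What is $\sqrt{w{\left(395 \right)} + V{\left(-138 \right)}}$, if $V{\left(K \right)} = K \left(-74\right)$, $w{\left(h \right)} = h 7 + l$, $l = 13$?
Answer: $\sqrt{12990} \approx 113.97$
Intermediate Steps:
$w{\left(h \right)} = 13 + 7 h$ ($w{\left(h \right)} = h 7 + 13 = 7 h + 13 = 13 + 7 h$)
$V{\left(K \right)} = - 74 K$
$\sqrt{w{\left(395 \right)} + V{\left(-138 \right)}} = \sqrt{\left(13 + 7 \cdot 395\right) - -10212} = \sqrt{\left(13 + 2765\right) + 10212} = \sqrt{2778 + 10212} = \sqrt{12990}$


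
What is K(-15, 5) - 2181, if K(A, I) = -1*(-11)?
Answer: -2170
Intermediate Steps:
K(A, I) = 11
K(-15, 5) - 2181 = 11 - 2181 = -2170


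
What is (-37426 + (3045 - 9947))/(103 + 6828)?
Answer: -44328/6931 ≈ -6.3956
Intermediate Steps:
(-37426 + (3045 - 9947))/(103 + 6828) = (-37426 - 6902)/6931 = -44328*1/6931 = -44328/6931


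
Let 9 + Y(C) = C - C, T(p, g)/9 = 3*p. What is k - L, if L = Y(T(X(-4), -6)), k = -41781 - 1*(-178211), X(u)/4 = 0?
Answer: 136439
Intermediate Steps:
X(u) = 0 (X(u) = 4*0 = 0)
T(p, g) = 27*p (T(p, g) = 9*(3*p) = 27*p)
Y(C) = -9 (Y(C) = -9 + (C - C) = -9 + 0 = -9)
k = 136430 (k = -41781 + 178211 = 136430)
L = -9
k - L = 136430 - 1*(-9) = 136430 + 9 = 136439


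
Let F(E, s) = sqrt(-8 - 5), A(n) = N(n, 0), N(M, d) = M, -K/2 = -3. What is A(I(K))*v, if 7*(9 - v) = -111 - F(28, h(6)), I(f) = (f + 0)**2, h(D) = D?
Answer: 6264/7 + 36*I*sqrt(13)/7 ≈ 894.86 + 18.543*I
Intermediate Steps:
K = 6 (K = -2*(-3) = 6)
I(f) = f**2
A(n) = n
F(E, s) = I*sqrt(13) (F(E, s) = sqrt(-13) = I*sqrt(13))
v = 174/7 + I*sqrt(13)/7 (v = 9 - (-111 - I*sqrt(13))/7 = 9 + (111/7 + I*sqrt(13)/7) = 174/7 + I*sqrt(13)/7 ≈ 24.857 + 0.51508*I)
A(I(K))*v = 6**2*(174/7 + I*sqrt(13)/7) = 36*(174/7 + I*sqrt(13)/7) = 6264/7 + 36*I*sqrt(13)/7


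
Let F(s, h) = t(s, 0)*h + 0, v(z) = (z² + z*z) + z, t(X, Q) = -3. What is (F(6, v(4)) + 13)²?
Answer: 9025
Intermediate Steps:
v(z) = z + 2*z² (v(z) = (z² + z²) + z = 2*z² + z = z + 2*z²)
F(s, h) = -3*h (F(s, h) = -3*h + 0 = -3*h)
(F(6, v(4)) + 13)² = (-12*(1 + 2*4) + 13)² = (-12*(1 + 8) + 13)² = (-12*9 + 13)² = (-3*36 + 13)² = (-108 + 13)² = (-95)² = 9025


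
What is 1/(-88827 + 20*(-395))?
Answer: -1/96727 ≈ -1.0338e-5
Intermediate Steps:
1/(-88827 + 20*(-395)) = 1/(-88827 - 7900) = 1/(-96727) = -1/96727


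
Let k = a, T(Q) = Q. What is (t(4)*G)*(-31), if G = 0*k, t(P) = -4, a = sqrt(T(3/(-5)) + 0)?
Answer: 0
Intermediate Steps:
a = I*sqrt(15)/5 (a = sqrt(3/(-5) + 0) = sqrt(3*(-1/5) + 0) = sqrt(-3/5 + 0) = sqrt(-3/5) = I*sqrt(15)/5 ≈ 0.7746*I)
k = I*sqrt(15)/5 ≈ 0.7746*I
G = 0 (G = 0*(I*sqrt(15)/5) = 0)
(t(4)*G)*(-31) = -4*0*(-31) = 0*(-31) = 0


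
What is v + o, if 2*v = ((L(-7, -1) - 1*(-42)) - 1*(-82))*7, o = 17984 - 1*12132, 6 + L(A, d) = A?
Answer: 12481/2 ≈ 6240.5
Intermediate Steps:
L(A, d) = -6 + A
o = 5852 (o = 17984 - 12132 = 5852)
v = 777/2 (v = ((((-6 - 7) - 1*(-42)) - 1*(-82))*7)/2 = (((-13 + 42) + 82)*7)/2 = ((29 + 82)*7)/2 = (111*7)/2 = (½)*777 = 777/2 ≈ 388.50)
v + o = 777/2 + 5852 = 12481/2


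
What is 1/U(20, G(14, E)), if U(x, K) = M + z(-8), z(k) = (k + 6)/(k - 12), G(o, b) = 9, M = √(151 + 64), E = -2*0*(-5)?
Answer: -10/21499 + 100*√215/21499 ≈ 0.067737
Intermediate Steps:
E = 0 (E = 0*(-5) = 0)
M = √215 ≈ 14.663
z(k) = (6 + k)/(-12 + k)
U(x, K) = ⅒ + √215 (U(x, K) = √215 + (6 - 8)/(-12 - 8) = √215 - 2/(-20) = √215 - 1/20*(-2) = √215 + ⅒ = ⅒ + √215)
1/U(20, G(14, E)) = 1/(⅒ + √215)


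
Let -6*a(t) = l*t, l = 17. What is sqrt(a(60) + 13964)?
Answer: 11*sqrt(114) ≈ 117.45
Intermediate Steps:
a(t) = -17*t/6
sqrt(a(60) + 13964) = sqrt(-17/6*60 + 13964) = sqrt(-170 + 13964) = sqrt(13794) = 11*sqrt(114)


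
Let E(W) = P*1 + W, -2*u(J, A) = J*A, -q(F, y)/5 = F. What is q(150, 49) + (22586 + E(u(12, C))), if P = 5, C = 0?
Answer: 21841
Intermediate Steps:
q(F, y) = -5*F
u(J, A) = -A*J/2 (u(J, A) = -J*A/2 = -A*J/2)
E(W) = 5 + W (E(W) = 5*1 + W = 5 + W)
q(150, 49) + (22586 + E(u(12, C))) = -5*150 + (22586 + (5 - ½*0*12)) = -750 + (22586 + (5 + 0)) = -750 + (22586 + 5) = -750 + 22591 = 21841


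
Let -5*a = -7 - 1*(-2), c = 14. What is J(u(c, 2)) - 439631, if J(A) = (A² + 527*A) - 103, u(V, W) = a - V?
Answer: -446416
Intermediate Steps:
a = 1 (a = -(-7 - 1*(-2))/5 = -(-7 + 2)/5 = -⅕*(-5) = 1)
u(V, W) = 1 - V
J(A) = -103 + A² + 527*A
J(u(c, 2)) - 439631 = (-103 + (1 - 1*14)² + 527*(1 - 1*14)) - 439631 = (-103 + (1 - 14)² + 527*(1 - 14)) - 439631 = (-103 + (-13)² + 527*(-13)) - 439631 = (-103 + 169 - 6851) - 439631 = -6785 - 439631 = -446416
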